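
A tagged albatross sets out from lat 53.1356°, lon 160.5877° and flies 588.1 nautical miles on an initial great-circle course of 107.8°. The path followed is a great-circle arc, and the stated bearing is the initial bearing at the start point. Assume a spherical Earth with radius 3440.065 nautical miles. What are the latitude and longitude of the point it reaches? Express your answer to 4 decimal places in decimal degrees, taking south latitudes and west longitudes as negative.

latitude 49.2175°, longitude 174.9460°

Angular distance δ = d/R = 588.1 / 3440.065 = 0.170956 rad.
Converting: φ₁ = 0.927391 rad, θ = 1.881465 rad.
Destination latitude: φ₂ = arcsin( sin φ₁ cos δ + cos φ₁ sin δ cos θ ) = arcsin(0.757195) = 49.2175°.
Δλ = atan2( sin θ sin δ cos φ₁ , cos δ − sin φ₁ sin φ₂ ) = atan2(0.097176, 0.379623) = 0.250599 rad = 14.3583°.
Hence λ₂ = 160.5877° + 14.3583° = 174.9460°.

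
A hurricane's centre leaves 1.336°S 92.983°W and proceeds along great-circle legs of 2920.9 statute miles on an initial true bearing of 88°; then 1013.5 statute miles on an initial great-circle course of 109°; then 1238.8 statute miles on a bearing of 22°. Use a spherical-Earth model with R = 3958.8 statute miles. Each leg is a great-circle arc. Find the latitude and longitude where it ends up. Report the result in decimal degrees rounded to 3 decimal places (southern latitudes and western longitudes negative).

Apply the spherical direct solution leg by leg, carrying full precision between legs.
Leg 1: from (-1.336°, -92.983°), δ = 2920.9/3958.8 = 0.737825 rad, θ = 88° → φ = 0.356°, λ = -50.739°.
Leg 2: from (0.356°, -50.739°), δ = 1013.5/3958.8 = 0.256012 rad, θ = 109° → φ = -4.383°, λ = -36.845°.
Leg 3: from (-4.383°, -36.845°), δ = 1238.8/3958.8 = 0.312923 rad, θ = 22° → φ = 12.232°, λ = -30.069°.

latitude 12.232°, longitude -30.069°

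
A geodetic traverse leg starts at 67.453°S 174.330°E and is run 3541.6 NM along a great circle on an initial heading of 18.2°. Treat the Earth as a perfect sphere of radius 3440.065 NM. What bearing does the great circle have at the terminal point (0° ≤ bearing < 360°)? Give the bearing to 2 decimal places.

Central angle δ = d/R = 1.029515 rad.
Start latitude φ₁ = -1.177277 rad; initial bearing θ = 0.317650 rad.
Destination latitude: φ₂ = arcsin( sin φ₁ cos δ + cos φ₁ sin δ cos θ ) = arcsin(-0.163665) = -9.420°.
For the longitude increment, Δλ = atan2( sin θ sin δ cos φ₁, cos δ − sin φ₁ sin φ₂ ) = atan2(0.102642, 0.364079) = 15.744°.
λ₂ = 174.330° + 15.744° = 190.074°, normalized to (−180°, 180°] → -169.926°.
The forward bearing on arrival equals the back-azimuth from the destination plus 180°.
Back-azimuth from P₂ (-9.42°, -169.93°) to P₁ (-67.45°, 174.33°), with Δλ' = λ₁ − λ₂ = 344.26°: atan2( sin Δλ' cos φ₁ , cos φ₂ sin φ₁ − sin φ₂ cos φ₁ cos Δλ' ) = 186.97°.
Final bearing = (186.97° + 180°) mod 360° = 6.97°.

final bearing 6.97°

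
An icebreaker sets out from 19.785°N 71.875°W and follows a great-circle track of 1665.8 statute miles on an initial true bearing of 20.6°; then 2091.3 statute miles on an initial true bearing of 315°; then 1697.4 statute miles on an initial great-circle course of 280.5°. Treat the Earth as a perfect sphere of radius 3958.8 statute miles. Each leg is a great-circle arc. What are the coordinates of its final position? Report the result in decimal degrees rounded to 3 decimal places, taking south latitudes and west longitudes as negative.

latitude 53.814°, longitude -145.982°

Apply the spherical direct solution leg by leg, carrying full precision between legs.
Leg 1: from (19.785°, -71.875°), δ = 1665.8/3958.8 = 0.420784 rad, θ = 20.6° → φ = 41.971°, λ = -60.729°.
Leg 2: from (41.971°, -60.729°), δ = 2091.3/3958.8 = 0.528266 rad, θ = 315° → φ = 57.413°, λ = -102.163°.
Leg 3: from (57.413°, -102.163°), δ = 1697.4/3958.8 = 0.428766 rad, θ = 280.5° → φ = 53.814°, λ = -145.982°.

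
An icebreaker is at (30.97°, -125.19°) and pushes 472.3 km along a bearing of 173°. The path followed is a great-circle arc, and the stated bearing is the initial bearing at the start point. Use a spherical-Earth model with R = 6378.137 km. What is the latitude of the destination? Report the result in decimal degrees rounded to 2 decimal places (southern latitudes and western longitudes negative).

Angular distance δ = d/R = 472.3 / 6378.137 = 0.074050 rad.
With φ₁ = 30.97° = 0.540528 rad and θ = 173° = 3.019420 rad:
Destination latitude: φ₂ = arcsin( sin φ₁ cos δ + cos φ₁ sin δ cos θ ) = arcsin(0.450217) = 26.76°.
For the longitude increment, Δλ = atan2( sin θ sin δ cos φ₁, cos δ − sin φ₁ sin φ₂ ) = atan2(0.007731, 0.765583) = 0.58°.
Hence λ₂ = -125.19° + 0.58° = -124.61°.

latitude 26.76°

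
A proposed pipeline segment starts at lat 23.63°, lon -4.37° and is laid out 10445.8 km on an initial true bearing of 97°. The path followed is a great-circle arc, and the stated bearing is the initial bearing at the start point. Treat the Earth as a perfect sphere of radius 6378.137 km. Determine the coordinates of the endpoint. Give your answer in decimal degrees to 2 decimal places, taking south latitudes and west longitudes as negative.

latitude -7.94°, longitude 86.36°

δ = 10445.8/6378.137 = 1.637751 rad (93.8362°).
Start latitude φ₁ = 0.412421 rad; initial bearing θ = 1.692969 rad.
sin φ₂ = sin φ₁ cos δ + cos φ₁ sin δ cos θ = (0.400829)(-0.066905) + (0.916153)(0.997759)(-0.121869) = -0.138218
φ₂ = asin(-0.138218) = -0.138662 rad = -7.94°.
For the longitude increment, Δλ = atan2( sin θ sin δ cos φ₁, cos δ − sin φ₁ sin φ₂ ) = atan2(0.907287, -0.011503) = 90.73°.
Hence λ₂ = -4.37° + 90.73° = 86.36°.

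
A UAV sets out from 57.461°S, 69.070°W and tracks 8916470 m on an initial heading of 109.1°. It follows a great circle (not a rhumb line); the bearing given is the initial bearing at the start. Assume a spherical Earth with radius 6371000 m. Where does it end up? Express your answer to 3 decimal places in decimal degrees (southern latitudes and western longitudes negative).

The arc subtends δ = 8916470/6371000 = 1.399540 rad at the centre.
Start latitude φ₁ = -1.002884 rad; initial bearing θ = 1.904154 rad.
Applying the spherical law of cosines for sides, sin φ₂ = sin φ₁ cos δ + cos φ₁ sin δ cos θ = -0.317096, so φ₂ = -18.487°.
Then Δλ = atan2(0.500828, -0.096900) = 1.761914 rad, from sin θ sin δ cos φ₁ over cos δ − sin φ₁ sin φ₂.
λ₂ = λ₁ + Δλ = 31.880°.

latitude -18.487°, longitude 31.880°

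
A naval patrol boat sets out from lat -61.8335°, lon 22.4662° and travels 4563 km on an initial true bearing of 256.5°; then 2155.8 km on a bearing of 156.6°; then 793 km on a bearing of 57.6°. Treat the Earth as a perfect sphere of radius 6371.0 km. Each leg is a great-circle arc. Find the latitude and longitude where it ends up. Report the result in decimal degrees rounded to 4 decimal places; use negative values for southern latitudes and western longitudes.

latitude -59.9432°, longitude -18.6437°

Apply the spherical direct solution leg by leg, carrying full precision between legs.
Leg 1: from (-61.8335°, 22.4662°), δ = 4563/6371 = 0.716214 rad, θ = 256.5° → φ = -47.5035°, λ = -48.4437°.
Leg 2: from (-47.5035°, -48.4437°), δ = 2155.8/6371 = 0.338377 rad, θ = 156.6° → φ = -64.3317°, λ = -30.7242°.
Leg 3: from (-64.3317°, -30.7242°), δ = 793/6371 = 0.124470 rad, θ = 57.6° → φ = -59.9432°, λ = -18.6437°.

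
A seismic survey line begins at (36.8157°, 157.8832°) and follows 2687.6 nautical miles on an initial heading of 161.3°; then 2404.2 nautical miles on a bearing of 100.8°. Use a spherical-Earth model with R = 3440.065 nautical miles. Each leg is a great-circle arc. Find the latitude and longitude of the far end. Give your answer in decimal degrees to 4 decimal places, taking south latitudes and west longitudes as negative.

Apply the spherical direct solution leg by leg, carrying full precision between legs.
Leg 1: from (36.8157°, 157.8832°), δ = 2687.6/3440.065 = 0.781264 rad, θ = 161.3° → φ = -6.2291°, λ = 171.0101°.
Leg 2: from (-6.2291°, 171.0101°), δ = 2404.2/3440.065 = 0.698882 rad, θ = 100.8° → φ = -11.7072°, λ = -148.7948°.

latitude -11.7072°, longitude -148.7948°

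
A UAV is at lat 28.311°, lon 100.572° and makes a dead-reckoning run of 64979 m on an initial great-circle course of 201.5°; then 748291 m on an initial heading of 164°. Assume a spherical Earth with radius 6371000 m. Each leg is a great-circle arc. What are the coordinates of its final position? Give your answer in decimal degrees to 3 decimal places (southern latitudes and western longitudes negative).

Apply the spherical direct solution leg by leg, carrying full precision between legs.
Leg 1: from (28.311°, 100.572°), δ = 64979/6371000 = 0.010199 rad, θ = 201.5° → φ = 27.767°, λ = 100.330°.
Leg 2: from (27.767°, 100.330°), δ = 748291/6371000 = 0.117453 rad, θ = 164° → φ = 21.284°, λ = 102.316°.

latitude 21.284°, longitude 102.316°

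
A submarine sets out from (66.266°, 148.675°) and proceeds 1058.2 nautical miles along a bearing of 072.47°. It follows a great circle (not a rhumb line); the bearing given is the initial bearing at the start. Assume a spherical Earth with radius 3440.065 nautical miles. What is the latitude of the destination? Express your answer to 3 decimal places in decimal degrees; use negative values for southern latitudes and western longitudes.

latitude 65.390°

The arc subtends δ = 1058.2/3440.065 = 0.307610 rad at the centre.
Start latitude φ₁ = 1.156560 rad; initial bearing θ = 1.264840 rad.
Destination latitude: φ₂ = arcsin( sin φ₁ cos δ + cos φ₁ sin δ cos θ ) = arcsin(0.909161) = 65.390°.
Then Δλ = atan2(0.116208, 0.120792) = 0.766055 rad, from sin θ sin δ cos φ₁ over cos δ − sin φ₁ sin φ₂.
λ₂ = 148.675° + 43.892° = 192.567°, normalized to (−180°, 180°] → -167.433°.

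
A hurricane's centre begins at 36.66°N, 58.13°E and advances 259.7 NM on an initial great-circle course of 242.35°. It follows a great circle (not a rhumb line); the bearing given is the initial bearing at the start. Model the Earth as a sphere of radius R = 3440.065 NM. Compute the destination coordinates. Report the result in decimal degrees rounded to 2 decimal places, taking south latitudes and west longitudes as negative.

δ = 259.7/3440.065 = 0.075493 rad (4.3254°).
Converting: φ₁ = 0.639838 rad, θ = 4.229805 rad.
Destination latitude: φ₂ = arcsin( sin φ₁ cos δ + cos φ₁ sin δ cos θ ) = arcsin(0.567287) = 34.56°.
Δλ = atan2( sin θ sin δ cos φ₁ , cos δ − sin φ₁ sin φ₂ ) = atan2(-0.053593, 0.658444) = -0.081214 rad = -4.65°.
λ₂ = 58.13° + -4.65° = 53.48°.

latitude 34.56°, longitude 53.48°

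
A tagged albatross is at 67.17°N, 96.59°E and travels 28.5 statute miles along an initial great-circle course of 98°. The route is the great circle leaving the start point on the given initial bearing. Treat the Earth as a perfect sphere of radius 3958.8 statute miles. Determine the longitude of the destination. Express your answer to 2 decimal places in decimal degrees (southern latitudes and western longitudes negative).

longitude 97.64°

δ = 28.5/3958.8 = 0.007199 rad (0.4125°).
With φ₁ = 67.17° = 1.172338 rad and θ = 98° = 1.710423 rad:
Applying the spherical law of cosines for sides, sin φ₂ = sin φ₁ cos δ + cos φ₁ sin δ cos θ = 0.921247, so φ₂ = 67.11°.
For the longitude increment, Δλ = atan2( sin θ sin δ cos φ₁, cos δ − sin φ₁ sin φ₂ ) = atan2(0.002766, 0.150897) = 1.05°.
Hence λ₂ = 96.59° + 1.05° = 97.64°.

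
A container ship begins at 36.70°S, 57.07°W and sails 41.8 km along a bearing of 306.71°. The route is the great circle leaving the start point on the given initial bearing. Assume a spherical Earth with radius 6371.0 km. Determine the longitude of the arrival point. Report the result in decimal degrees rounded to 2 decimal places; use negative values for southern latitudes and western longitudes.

longitude -57.44°

Angular distance δ = d/R = 41.8 / 6371 = 0.006561 rad.
With φ₁ = -36.70° = -0.640536 rad and θ = 306.71° = 5.353099 rad:
Destination latitude: φ₂ = arcsin( sin φ₁ cos δ + cos φ₁ sin δ cos θ ) = arcsin(-0.594468) = -36.47°.
Then Δλ = atan2(-0.004217, 0.644710) = -0.006541 rad, from sin θ sin δ cos φ₁ over cos δ − sin φ₁ sin φ₂.
Hence λ₂ = -57.07° + -0.37° = -57.44°.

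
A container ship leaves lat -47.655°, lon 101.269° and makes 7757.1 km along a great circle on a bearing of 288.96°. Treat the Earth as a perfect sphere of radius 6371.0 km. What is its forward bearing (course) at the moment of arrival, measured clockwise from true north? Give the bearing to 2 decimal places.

Central angle δ = d/R = 1.217564 rad.
With φ₁ = -47.655° = -0.831737 rad and θ = 288.96° = 5.043303 rad:
Destination latitude: φ₂ = arcsin( sin φ₁ cos δ + cos φ₁ sin δ cos θ ) = arcsin(-0.050336) = -2.885°.
Δλ = atan2( sin θ sin δ cos φ₁ , cos δ − sin φ₁ sin φ₂ ) = atan2(-0.597716, 0.308729) = -1.094025 rad = -62.683°.
Hence λ₂ = 101.269° + -62.683° = 38.586°.
The forward bearing on arrival equals the back-azimuth from the destination plus 180°.
Back-azimuth from P₂ (-2.89°, 38.59°) to P₁ (-47.66°, 101.27°), with Δλ' = λ₁ − λ₂ = 62.68°: atan2( sin Δλ' cos φ₁ , cos φ₂ sin φ₁ − sin φ₂ cos φ₁ cos Δλ' ) = 140.37°.
Final bearing = (140.37° + 180°) mod 360° = 320.37°.

final bearing 320.37°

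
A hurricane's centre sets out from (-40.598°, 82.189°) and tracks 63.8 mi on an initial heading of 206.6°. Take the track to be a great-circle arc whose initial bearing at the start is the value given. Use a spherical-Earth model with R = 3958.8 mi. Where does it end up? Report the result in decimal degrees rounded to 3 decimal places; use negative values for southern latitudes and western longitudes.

latitude -41.422°, longitude 81.638°

Central angle δ = d/R = 0.016116 rad.
Start latitude φ₁ = -0.708569 rad; initial bearing θ = 3.605850 rad.
Applying the spherical law of cosines for sides, sin φ₂ = sin φ₁ cos δ + cos φ₁ sin δ cos θ = -0.661604, so φ₂ = -41.422°.
Then Δλ = atan2(-0.005479, 0.569333) = -0.009623 rad, from sin θ sin δ cos φ₁ over cos δ − sin φ₁ sin φ₂.
λ₂ = λ₁ + Δλ = 81.638°.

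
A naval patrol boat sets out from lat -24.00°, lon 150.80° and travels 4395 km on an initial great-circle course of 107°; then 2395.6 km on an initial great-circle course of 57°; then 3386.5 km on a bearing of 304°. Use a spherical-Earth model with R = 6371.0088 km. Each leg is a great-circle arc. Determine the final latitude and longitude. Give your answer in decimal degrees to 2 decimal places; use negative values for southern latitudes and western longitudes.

Apply the spherical direct solution leg by leg, carrying full precision between legs.
Leg 1: from (-24.00°, 150.80°), δ = 4395/6371.0088 = 0.689844 rad, θ = 107° → φ = -28.93°, λ = -165.14°.
Leg 2: from (-28.93°, -165.14°), δ = 2395.6/6371.0088 = 0.376016 rad, θ = 57° → φ = -15.95°, λ = -146.46°.
Leg 3: from (-15.95°, -146.46°), δ = 3386.5/6371.0088 = 0.531548 rad, θ = 304° → φ = 2.04°, λ = -171.33°.

latitude 2.04°, longitude -171.33°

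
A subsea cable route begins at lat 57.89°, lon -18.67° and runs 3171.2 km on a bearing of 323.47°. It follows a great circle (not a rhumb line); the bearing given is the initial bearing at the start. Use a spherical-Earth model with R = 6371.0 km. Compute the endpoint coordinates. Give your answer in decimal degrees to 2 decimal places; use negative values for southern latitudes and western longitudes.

Central angle δ = d/R = 0.497755 rad.
With φ₁ = 57.89° = 1.010371 rad and θ = 323.47° = 5.645617 rad:
Applying the spherical law of cosines for sides, sin φ₂ = sin φ₁ cos δ + cos φ₁ sin δ cos θ = 0.948179, so φ₂ = 71.47°.
Δλ = atan2( sin θ sin δ cos φ₁ , cos δ − sin φ₁ sin φ₂ ) = atan2(-0.151066, 0.075521) = -1.107212 rad = -63.44°.
λ₂ = λ₁ + Δλ = -82.11°.

latitude 71.47°, longitude -82.11°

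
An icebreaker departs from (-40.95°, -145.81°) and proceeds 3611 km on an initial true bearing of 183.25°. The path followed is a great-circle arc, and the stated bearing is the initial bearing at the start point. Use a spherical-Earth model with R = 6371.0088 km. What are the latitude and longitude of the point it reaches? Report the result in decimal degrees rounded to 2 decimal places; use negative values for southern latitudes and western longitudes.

The arc subtends δ = 3611/6371.0088 = 0.566786 rad at the centre.
Start latitude φ₁ = -0.714712 rad; initial bearing θ = 3.198316 rad.
Destination latitude: φ₂ = arcsin( sin φ₁ cos δ + cos φ₁ sin δ cos θ ) = arcsin(-0.957792) = -73.29°.
Then Δλ = atan2(-0.022991, 0.215894) = -0.106090 rad, from sin θ sin δ cos φ₁ over cos δ − sin φ₁ sin φ₂.
λ₂ = -145.81° + -6.08° = -151.89°.

latitude -73.29°, longitude -151.89°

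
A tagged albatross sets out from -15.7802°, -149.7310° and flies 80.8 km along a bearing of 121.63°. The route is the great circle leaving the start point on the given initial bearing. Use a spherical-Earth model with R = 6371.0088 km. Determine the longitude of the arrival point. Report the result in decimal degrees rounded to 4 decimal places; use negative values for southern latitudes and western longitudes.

Angular distance δ = d/R = 80.8 / 6371.0088 = 0.012682 rad.
With φ₁ = -15.7802° = -0.275416 rad and θ = 121.63° = 2.122844 rad:
Destination latitude: φ₂ = arcsin( sin φ₁ cos δ + cos φ₁ sin δ cos θ ) = arcsin(-0.278326) = -16.1603°.
For the longitude increment, Δλ = atan2( sin θ sin δ cos φ₁, cos δ − sin φ₁ sin φ₂ ) = atan2(0.010391, 0.924229) = 0.6442°.
λ₂ = λ₁ + Δλ = -149.0868°.

longitude -149.0868°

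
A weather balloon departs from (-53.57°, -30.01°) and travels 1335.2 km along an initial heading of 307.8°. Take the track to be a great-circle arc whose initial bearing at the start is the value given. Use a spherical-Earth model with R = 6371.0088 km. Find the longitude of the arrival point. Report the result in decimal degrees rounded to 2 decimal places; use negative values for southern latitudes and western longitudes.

δ = 1335.2/6371.0088 = 0.209574 rad (12.0077°).
With φ₁ = -53.57° = -0.934973 rad and θ = 307.8° = 5.372123 rad:
Applying the spherical law of cosines for sides, sin φ₂ = sin φ₁ cos δ + cos φ₁ sin δ cos θ = -0.711257, so φ₂ = -45.34°.
Then Δλ = atan2(-0.097619, 0.405854) = -0.236044 rad, from sin θ sin δ cos φ₁ over cos δ − sin φ₁ sin φ₂.
Hence λ₂ = -30.01° + -13.52° = -43.53°.

longitude -43.53°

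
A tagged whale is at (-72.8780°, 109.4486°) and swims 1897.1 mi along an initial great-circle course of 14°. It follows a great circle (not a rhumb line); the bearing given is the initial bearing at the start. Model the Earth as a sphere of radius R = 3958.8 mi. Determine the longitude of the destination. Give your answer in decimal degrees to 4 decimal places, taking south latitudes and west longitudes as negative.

longitude 118.6473°

The arc subtends δ = 1897.1/3958.8 = 0.479211 rad at the centre.
With φ₁ = -72.8780° = -1.271961 rad and θ = 14° = 0.244346 rad:
Destination latitude: φ₂ = arcsin( sin φ₁ cos δ + cos φ₁ sin δ cos θ ) = arcsin(-0.716318) = -45.7514°.
For the longitude increment, Δλ = atan2( sin θ sin δ cos φ₁, cos δ − sin φ₁ sin φ₂ ) = atan2(0.032840, 0.202788) = 9.1987°.
λ₂ = λ₁ + Δλ = 118.6473°.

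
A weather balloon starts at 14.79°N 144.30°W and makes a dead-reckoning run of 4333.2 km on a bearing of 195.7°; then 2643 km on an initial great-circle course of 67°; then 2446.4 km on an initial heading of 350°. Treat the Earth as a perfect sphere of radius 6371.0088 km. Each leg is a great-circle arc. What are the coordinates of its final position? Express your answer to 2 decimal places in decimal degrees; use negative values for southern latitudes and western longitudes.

Apply the spherical direct solution leg by leg, carrying full precision between legs.
Leg 1: from (14.79°, -144.30°), δ = 4333.2/6371.0088 = 0.680143 rad, θ = 195.7° → φ = -22.76°, λ = -154.94°.
Leg 2: from (-22.76°, -154.94°), δ = 2643/6371.0088 = 0.414848 rad, θ = 67° → φ = -12.06°, λ = -132.64°.
Leg 3: from (-12.06°, -132.64°), δ = 2446.4/6371.0088 = 0.383989 rad, θ = 350° → φ = 9.62°, λ = -136.42°.

latitude 9.62°, longitude -136.42°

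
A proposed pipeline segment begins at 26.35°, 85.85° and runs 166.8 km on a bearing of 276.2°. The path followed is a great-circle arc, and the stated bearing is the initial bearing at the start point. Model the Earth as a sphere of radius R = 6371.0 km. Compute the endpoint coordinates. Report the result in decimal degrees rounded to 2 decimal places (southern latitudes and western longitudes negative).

δ = 166.8/6371 = 0.026181 rad (1.5001°).
Converting: φ₁ = 0.459894 rad, θ = 4.820599 rad.
sin φ₂ = sin φ₁ cos δ + cos φ₁ sin δ cos θ = (0.443853)(0.999657) + (0.896099)(0.026178)(0.107999) = 0.446235
φ₂ = asin(0.446235) = 0.462553 rad = 26.50°.
Δλ = atan2( sin θ sin δ cos φ₁ , cos δ − sin φ₁ sin φ₂ ) = atan2(-0.023321, 0.801595) = -0.029085 rad = -1.67°.
λ₂ = 85.85° + -1.67° = 84.18°.

latitude 26.50°, longitude 84.18°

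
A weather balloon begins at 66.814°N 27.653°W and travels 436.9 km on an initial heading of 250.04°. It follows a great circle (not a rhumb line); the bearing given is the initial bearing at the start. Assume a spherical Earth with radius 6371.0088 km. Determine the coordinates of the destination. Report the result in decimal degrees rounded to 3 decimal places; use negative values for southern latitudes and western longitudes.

The arc subtends δ = 436.9/6371.0088 = 0.068576 rad at the centre.
Converting: φ₁ = 1.166124 rad, θ = 4.364021 rad.
Destination latitude: φ₂ = arcsin( sin φ₁ cos δ + cos φ₁ sin δ cos θ ) = arcsin(0.907861) = 65.211°.
Δλ = atan2( sin θ sin δ cos φ₁ , cos δ − sin φ₁ sin φ₂ ) = atan2(-0.025358, 0.163115) = -0.154226 rad = -8.837°.
λ₂ = -27.653° + -8.837° = -36.490°.

latitude 65.211°, longitude -36.490°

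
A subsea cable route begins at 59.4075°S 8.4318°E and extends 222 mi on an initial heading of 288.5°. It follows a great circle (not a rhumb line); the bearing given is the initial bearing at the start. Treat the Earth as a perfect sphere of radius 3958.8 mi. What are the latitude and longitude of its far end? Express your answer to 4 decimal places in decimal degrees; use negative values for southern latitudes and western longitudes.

latitude -58.2557°, longitude 2.6336°

The arc subtends δ = 222/3958.8 = 0.056078 rad at the centre.
With φ₁ = -59.4075° = -1.036856 rad and θ = 288.5° = 5.035275 rad:
Destination latitude: φ₂ = arcsin( sin φ₁ cos δ + cos φ₁ sin δ cos θ ) = arcsin(-0.850405) = -58.2557°.
Then Δλ = atan2(-0.027051, 0.266392) = -0.101197 rad, from sin θ sin δ cos φ₁ over cos δ − sin φ₁ sin φ₂.
λ₂ = λ₁ + Δλ = 2.6336°.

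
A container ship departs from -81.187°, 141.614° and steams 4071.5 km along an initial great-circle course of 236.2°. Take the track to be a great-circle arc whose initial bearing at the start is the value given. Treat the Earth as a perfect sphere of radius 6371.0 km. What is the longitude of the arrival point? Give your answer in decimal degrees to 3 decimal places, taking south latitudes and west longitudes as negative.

longitude 29.153°

Central angle δ = d/R = 0.639068 rad.
With φ₁ = -81.187° = -1.416980 rad and θ = 236.2° = 4.122468 rad:
Destination latitude: φ₂ = arcsin( sin φ₁ cos δ + cos φ₁ sin δ cos θ ) = arcsin(-0.844011) = -57.566°.
Δλ = atan2( sin θ sin δ cos φ₁ , cos δ − sin φ₁ sin φ₂ ) = atan2(-0.075937, -0.031394) = -1.962822 rad = -112.461°.
λ₂ = 141.614° + -112.461° = 29.153°.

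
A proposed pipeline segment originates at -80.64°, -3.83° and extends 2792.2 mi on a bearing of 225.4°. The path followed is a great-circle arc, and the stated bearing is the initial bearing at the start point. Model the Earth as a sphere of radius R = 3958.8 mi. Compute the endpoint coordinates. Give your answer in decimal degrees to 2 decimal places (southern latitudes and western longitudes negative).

latitude -55.62°, longitude -129.00°

The arc subtends δ = 2792.2/3958.8 = 0.705315 rad at the centre.
With φ₁ = -80.64° = -1.407434 rad and θ = 225.4° = 3.933972 rad:
Applying the spherical law of cosines for sides, sin φ₂ = sin φ₁ cos δ + cos φ₁ sin δ cos θ = -0.825300, so φ₂ = -55.62°.
For the longitude increment, Δλ = atan2( sin θ sin δ cos φ₁, cos δ − sin φ₁ sin φ₂ ) = atan2(-0.075071, -0.052905) = -125.17°.
λ₂ = -3.83° + -125.17° = -129.00°.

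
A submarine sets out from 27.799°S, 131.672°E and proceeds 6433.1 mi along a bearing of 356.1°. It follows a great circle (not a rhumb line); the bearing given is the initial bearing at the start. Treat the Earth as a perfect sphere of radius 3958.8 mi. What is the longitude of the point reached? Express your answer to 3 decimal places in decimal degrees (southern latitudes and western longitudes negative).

longitude 122.414°

δ = 6433.1/3958.8 = 1.625013 rad (93.1064°).
With φ₁ = -27.799° = -0.485184 rad and θ = 356.1° = 6.215117 rad:
Applying the spherical law of cosines for sides, sin φ₂ = sin φ₁ cos δ + cos φ₁ sin δ cos θ = 0.906516, so φ₂ = 65.028°.
Δλ = atan2( sin θ sin δ cos φ₁ , cos δ − sin φ₁ sin φ₂ ) = atan2(-0.060077, 0.368583) = -0.161574 rad = -9.258°.
λ₂ = λ₁ + Δλ = 122.414°.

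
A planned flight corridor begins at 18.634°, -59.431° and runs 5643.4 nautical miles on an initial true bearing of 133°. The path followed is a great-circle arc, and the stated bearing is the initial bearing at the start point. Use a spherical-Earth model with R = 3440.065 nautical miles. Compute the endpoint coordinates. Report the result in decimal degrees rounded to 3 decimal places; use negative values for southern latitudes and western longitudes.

Central angle δ = d/R = 1.640492 rad.
With φ₁ = 18.634° = 0.325225 rad and θ = 133° = 2.321288 rad:
sin φ₂ = sin φ₁ cos δ + cos φ₁ sin δ cos θ = (0.319522)(-0.069640) + (0.947579)(0.997572)(-0.681998) = -0.666930
φ₂ = asin(-0.666930) = -0.730081 rad = -41.831°.
Δλ = atan2( sin θ sin δ cos φ₁ , cos δ − sin φ₁ sin φ₂ ) = atan2(0.691333, 0.143459) = 1.366189 rad = 78.277°.
Hence λ₂ = -59.431° + 78.277° = 18.846°.

latitude -41.831°, longitude 18.846°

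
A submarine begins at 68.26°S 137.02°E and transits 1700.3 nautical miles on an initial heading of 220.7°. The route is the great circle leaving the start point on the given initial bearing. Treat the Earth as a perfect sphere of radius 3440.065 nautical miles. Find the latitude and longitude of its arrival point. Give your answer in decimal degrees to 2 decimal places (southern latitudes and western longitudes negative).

δ = 1700.3/3440.065 = 0.494264 rad (28.3192°).
Converting: φ₁ = -1.191362 rad, θ = 3.851942 rad.
Applying the spherical law of cosines for sides, sin φ₂ = sin φ₁ cos δ + cos φ₁ sin δ cos θ = -0.950916, so φ₂ = -71.97°.
For the longitude increment, Δλ = atan2( sin θ sin δ cos φ₁, cos δ − sin φ₁ sin φ₂ ) = atan2(-0.114580, -0.002963) = -91.48°.
Hence λ₂ = 137.02° + -91.48° = 45.54°.

latitude -71.97°, longitude 45.54°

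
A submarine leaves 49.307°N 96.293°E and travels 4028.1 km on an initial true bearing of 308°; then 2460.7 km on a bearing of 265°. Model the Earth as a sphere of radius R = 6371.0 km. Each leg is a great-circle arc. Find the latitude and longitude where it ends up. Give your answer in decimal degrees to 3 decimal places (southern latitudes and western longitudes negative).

Apply the spherical direct solution leg by leg, carrying full precision between legs.
Leg 1: from (49.307°, 96.293°), δ = 4028.1/6371 = 0.632256 rad, θ = 308° → φ = 58.089°, λ = 34.532°.
Leg 2: from (58.089°, 34.532°), δ = 2460.7/6371 = 0.386235 rad, θ = 265° → φ = 50.263°, λ = -1.415°.

latitude 50.263°, longitude -1.415°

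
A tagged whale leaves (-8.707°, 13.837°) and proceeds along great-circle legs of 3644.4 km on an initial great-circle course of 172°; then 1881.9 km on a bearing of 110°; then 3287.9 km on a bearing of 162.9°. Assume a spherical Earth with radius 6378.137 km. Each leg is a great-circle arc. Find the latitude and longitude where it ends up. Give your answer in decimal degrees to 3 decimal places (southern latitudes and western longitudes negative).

latitude -71.239°, longitude 68.960°

Apply the spherical direct solution leg by leg, carrying full precision between legs.
Leg 1: from (-8.707°, 13.837°), δ = 3644.4/6378.137 = 0.571389 rad, θ = 172° → φ = -41.049°, λ = 19.565°.
Leg 2: from (-41.049°, 19.565°), δ = 1881.9/6378.137 = 0.295055 rad, θ = 110° → φ = -44.695°, λ = 42.171°.
Leg 3: from (-44.695°, 42.171°), δ = 3287.9/6378.137 = 0.515495 rad, θ = 162.9° → φ = -71.239°, λ = 68.960°.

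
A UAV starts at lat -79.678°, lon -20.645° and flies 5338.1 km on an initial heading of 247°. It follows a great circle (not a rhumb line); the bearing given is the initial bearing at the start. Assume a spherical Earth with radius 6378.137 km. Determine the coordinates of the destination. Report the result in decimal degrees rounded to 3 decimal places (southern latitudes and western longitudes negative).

The arc subtends δ = 5338.1/6378.137 = 0.836937 rad at the centre.
With φ₁ = -79.678° = -1.390643 rad and θ = 247° = 4.310963 rad:
Destination latitude: φ₂ = arcsin( sin φ₁ cos δ + cos φ₁ sin δ cos θ ) = arcsin(-0.710892) = -45.307°.
For the longitude increment, Δλ = atan2( sin θ sin δ cos φ₁, cos δ − sin φ₁ sin φ₂ ) = atan2(-0.122481, -0.029646) = -103.607°.
Hence λ₂ = -20.645° + -103.607° = -124.252°.

latitude -45.307°, longitude -124.252°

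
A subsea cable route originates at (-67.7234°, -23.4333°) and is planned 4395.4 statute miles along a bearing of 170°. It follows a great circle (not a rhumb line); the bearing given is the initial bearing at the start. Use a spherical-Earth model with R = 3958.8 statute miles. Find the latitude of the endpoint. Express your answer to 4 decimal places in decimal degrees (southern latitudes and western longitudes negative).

latitude -48.2163°

The arc subtends δ = 4395.4/3958.8 = 1.110286 rad at the centre.
With φ₁ = -67.7234° = -1.181996 rad and θ = 170° = 2.967060 rad:
Applying the spherical law of cosines for sides, sin φ₂ = sin φ₁ cos δ + cos φ₁ sin δ cos θ = -0.745666, so φ₂ = -48.2163°.
Δλ = atan2( sin θ sin δ cos φ₁ , cos δ − sin φ₁ sin φ₂ ) = atan2(0.058969, -0.245608) = 2.905959 rad = 166.4992°.
Hence λ₂ = -23.4333° + 166.4992° = 143.0659°.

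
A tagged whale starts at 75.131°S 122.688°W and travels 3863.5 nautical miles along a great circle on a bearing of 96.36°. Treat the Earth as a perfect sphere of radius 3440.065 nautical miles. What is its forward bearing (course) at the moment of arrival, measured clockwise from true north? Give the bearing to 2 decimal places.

final bearing 16.54°

Central angle δ = d/R = 1.123089 rad.
With φ₁ = -75.131° = -1.311283 rad and θ = 96.36° = 1.681799 rad:
Applying the spherical law of cosines for sides, sin φ₂ = sin φ₁ cos δ + cos φ₁ sin δ cos θ = -0.444029, so φ₂ = -26.361°.
Δλ = atan2( sin θ sin δ cos φ₁ , cos δ − sin φ₁ sin φ₂ ) = atan2(0.229895, 0.003740) = 1.554532 rad = 89.068°.
λ₂ = λ₁ + Δλ = -33.620°.
The forward bearing on arrival equals the back-azimuth from the destination plus 180°.
Back-azimuth from P₂ (-26.36°, -33.62°) to P₁ (-75.13°, -122.69°), with Δλ' = λ₁ − λ₂ = -89.07°: atan2( sin Δλ' cos φ₁ , cos φ₂ sin φ₁ − sin φ₂ cos φ₁ cos Δλ' ) = 196.54°.
Final bearing = (196.54° + 180°) mod 360° = 16.54°.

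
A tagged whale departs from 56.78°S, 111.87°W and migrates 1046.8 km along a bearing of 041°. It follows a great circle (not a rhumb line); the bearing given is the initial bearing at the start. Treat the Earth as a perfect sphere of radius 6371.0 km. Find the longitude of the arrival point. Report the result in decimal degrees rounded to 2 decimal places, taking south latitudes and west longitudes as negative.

longitude -102.41°

The arc subtends δ = 1046.8/6371 = 0.164307 rad at the centre.
Start latitude φ₁ = -0.990998 rad; initial bearing θ = 0.715585 rad.
Destination latitude: φ₂ = arcsin( sin φ₁ cos δ + cos φ₁ sin δ cos θ ) = arcsin(-0.757675) = -49.26°.
Then Δλ = atan2(0.058791, 0.352681) = 0.165178 rad, from sin θ sin δ cos φ₁ over cos δ − sin φ₁ sin φ₂.
λ₂ = -111.87° + 9.46° = -102.41°.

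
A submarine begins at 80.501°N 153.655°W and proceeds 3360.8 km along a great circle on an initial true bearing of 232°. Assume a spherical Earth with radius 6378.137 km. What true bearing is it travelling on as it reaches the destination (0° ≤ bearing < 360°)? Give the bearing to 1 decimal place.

The arc subtends δ = 3360.8/6378.137 = 0.526925 rad at the centre.
Start latitude φ₁ = 1.405008 rad; initial bearing θ = 4.049164 rad.
sin φ₂ = sin φ₁ cos δ + cos φ₁ sin δ cos θ = (0.986288)(0.864357) + (0.165030)(0.502878)(-0.615661) = 0.801412
φ₂ = asin(0.801412) = 0.929652 rad = 53.265°.
For the longitude increment, Δλ = atan2( sin θ sin δ cos φ₁, cos δ − sin φ₁ sin φ₂ ) = atan2(-0.065397, 0.073934) = -41.494°.
λ₂ = -153.655° + -41.494° = -195.149°, normalized to (−180°, 180°] → 164.851°.
The forward bearing on arrival equals the back-azimuth from the destination plus 180°.
Back-azimuth from P₂ (53.3°, 164.9°) to P₁ (80.5°, -153.7°), with Δλ' = λ₁ − λ₂ = -318.5°: atan2( sin Δλ' cos φ₁ , cos φ₂ sin φ₁ − sin φ₂ cos φ₁ cos Δλ' ) = 12.6°.
Final bearing = (12.6° + 180°) mod 360° = 192.6°.

final bearing 192.6°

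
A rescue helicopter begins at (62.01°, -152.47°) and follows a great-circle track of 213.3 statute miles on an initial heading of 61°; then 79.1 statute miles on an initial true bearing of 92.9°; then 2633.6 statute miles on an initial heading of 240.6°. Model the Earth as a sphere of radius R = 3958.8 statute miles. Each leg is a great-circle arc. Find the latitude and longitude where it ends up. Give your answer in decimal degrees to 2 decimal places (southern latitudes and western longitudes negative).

latitude 34.52°, longitude 175.36°

Apply the spherical direct solution leg by leg, carrying full precision between legs.
Leg 1: from (62.01°, -152.47°), δ = 213.3/3958.8 = 0.053880 rad, θ = 61° → φ = 63.38°, λ = -146.44°.
Leg 2: from (63.38°, -146.44°), δ = 79.1/3958.8 = 0.019981 rad, θ = 92.9° → φ = 63.30°, λ = -143.89°.
Leg 3: from (63.30°, -143.89°), δ = 2633.6/3958.8 = 0.665252 rad, θ = 240.6° → φ = 34.52°, λ = 175.36°.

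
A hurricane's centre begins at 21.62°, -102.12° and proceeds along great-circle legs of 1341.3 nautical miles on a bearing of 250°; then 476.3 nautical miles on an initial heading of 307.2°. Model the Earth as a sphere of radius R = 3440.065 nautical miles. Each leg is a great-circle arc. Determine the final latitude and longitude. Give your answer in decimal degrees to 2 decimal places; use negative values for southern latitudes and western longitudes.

Apply the spherical direct solution leg by leg, carrying full precision between legs.
Leg 1: from (21.62°, -102.12°), δ = 1341.3/3440.065 = 0.389905 rad, θ = 250° → φ = 12.71°, λ = -123.60°.
Leg 2: from (12.71°, -123.60°), δ = 476.3/3440.065 = 0.138457 rad, θ = 307.2° → φ = 17.41°, λ = -130.21°.

latitude 17.41°, longitude -130.21°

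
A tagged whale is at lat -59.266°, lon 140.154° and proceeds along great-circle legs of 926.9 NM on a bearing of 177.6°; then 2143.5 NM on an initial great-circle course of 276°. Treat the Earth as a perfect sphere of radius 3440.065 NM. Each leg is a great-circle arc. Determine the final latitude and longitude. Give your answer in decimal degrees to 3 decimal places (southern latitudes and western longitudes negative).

latitude -50.093°, longitude 77.798°

Apply the spherical direct solution leg by leg, carrying full precision between legs.
Leg 1: from (-59.266°, 140.154°), δ = 926.9/3440.065 = 0.269443 rad, θ = 177.6° → φ = -74.678°, λ = 142.572°.
Leg 2: from (-74.678°, 142.572°), δ = 2143.5/3440.065 = 0.623099 rad, θ = 276° → φ = -50.093°, λ = 77.798°.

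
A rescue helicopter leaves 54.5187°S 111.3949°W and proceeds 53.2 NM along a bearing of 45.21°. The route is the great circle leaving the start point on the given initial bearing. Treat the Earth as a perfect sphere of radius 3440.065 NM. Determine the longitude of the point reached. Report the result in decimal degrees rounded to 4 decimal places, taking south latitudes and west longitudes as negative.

longitude -110.3279°

δ = 53.2/3440.065 = 0.015465 rad (0.8861°).
Converting: φ₁ = -0.951531 rad, θ = 0.789063 rad.
Destination latitude: φ₂ = arcsin( sin φ₁ cos δ + cos φ₁ sin δ cos θ ) = arcsin(-0.807884) = -53.8897°.
Δλ = atan2( sin θ sin δ cos φ₁ , cos δ − sin φ₁ sin φ₂ ) = atan2(0.006370, 0.342016) = 0.018623 rad = 1.0670°.
λ₂ = λ₁ + Δλ = -110.3279°.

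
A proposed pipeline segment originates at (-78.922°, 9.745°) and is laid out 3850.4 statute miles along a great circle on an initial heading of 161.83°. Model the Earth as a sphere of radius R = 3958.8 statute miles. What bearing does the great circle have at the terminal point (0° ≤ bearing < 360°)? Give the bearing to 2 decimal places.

Angular distance δ = d/R = 3850.4 / 3958.8 = 0.972618 rad.
Start latitude φ₁ = -1.377449 rad; initial bearing θ = 2.824466 rad.
Destination latitude: φ₂ = arcsin( sin φ₁ cos δ + cos φ₁ sin δ cos θ ) = arcsin(-0.703509) = -44.709°.
Then Δλ = atan2(0.049514, -0.127262) = 2.770542 rad, from sin θ sin δ cos φ₁ over cos δ − sin φ₁ sin φ₂.
Hence λ₂ = 9.745° + 158.740° = 168.485°.
The forward bearing on arrival equals the back-azimuth from the destination plus 180°.
Back-azimuth from P₂ (-44.71°, 168.49°) to P₁ (-78.92°, 9.74°), with Δλ' = λ₁ − λ₂ = -158.74°: atan2( sin Δλ' cos φ₁ , cos φ₂ sin φ₁ − sin φ₂ cos φ₁ cos Δλ' ) = 184.84°.
Final bearing = (184.84° + 180°) mod 360° = 4.84°.

final bearing 4.84°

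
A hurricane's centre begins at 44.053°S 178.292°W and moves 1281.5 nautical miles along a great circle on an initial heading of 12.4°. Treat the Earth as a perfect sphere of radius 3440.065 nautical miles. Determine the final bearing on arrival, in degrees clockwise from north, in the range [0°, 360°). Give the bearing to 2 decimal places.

Angular distance δ = d/R = 1281.5 / 3440.065 = 0.372522 rad.
Converting: φ₁ = -0.768870 rad, θ = 0.216421 rad.
sin φ₂ = sin φ₁ cos δ + cos φ₁ sin δ cos θ = (-0.695323)(0.931412) + (0.718697)(0.363966)(0.976672) = -0.392154
φ₂ = asin(-0.392154) = -0.402972 rad = -23.089°.
Then Δλ = atan2(0.056171, 0.658738) = 0.085064 rad, from sin θ sin δ cos φ₁ over cos δ − sin φ₁ sin φ₂.
λ₂ = -178.292° + 4.874° = -173.418°.
The forward bearing on arrival equals the back-azimuth from the destination plus 180°.
Back-azimuth from P₂ (-23.09°, -173.42°) to P₁ (-44.05°, -178.29°), with Δλ' = λ₁ − λ₂ = -4.87°: atan2( sin Δλ' cos φ₁ , cos φ₂ sin φ₁ − sin φ₂ cos φ₁ cos Δλ' ) = 189.66°.
Final bearing = (189.66° + 180°) mod 360° = 9.66°.

final bearing 9.66°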